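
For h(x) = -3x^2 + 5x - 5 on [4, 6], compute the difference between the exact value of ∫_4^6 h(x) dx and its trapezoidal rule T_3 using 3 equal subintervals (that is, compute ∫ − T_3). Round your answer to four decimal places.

Exact integral: ∫_4^6 h(x) dx = -112.
T_3 ≈ -112.444444.
Error ≈ -112 − (-112.444444) ≈ 0.4444.

0.4444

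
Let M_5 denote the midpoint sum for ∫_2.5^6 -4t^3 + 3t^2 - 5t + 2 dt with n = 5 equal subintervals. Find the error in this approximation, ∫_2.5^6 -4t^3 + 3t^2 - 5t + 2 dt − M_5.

-6.86

Exact integral: ∫_2.5^6 f(t) dt = -1123.9375.
M_5 = -1117.0775.
Error = -1123.9375 − (-1117.0775) = -6.86.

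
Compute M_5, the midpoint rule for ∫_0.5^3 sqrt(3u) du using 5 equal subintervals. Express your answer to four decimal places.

5.5991

Δu = (3 − 0.5)/5 = 0.5.
Midpoints: 0.75, 1.25, 1.75, 2.25, 2.75.
f(0.75) ≈ 1.5000, f(1.25) ≈ 1.9365, f(1.75) ≈ 2.2913, f(2.25) ≈ 2.5981, f(2.75) ≈ 2.8723.
Sum = Δu · [f(0.75) + f(1.25) + f(1.75) + f(2.25) + f(2.75)].
Sum ≈ 5.5991.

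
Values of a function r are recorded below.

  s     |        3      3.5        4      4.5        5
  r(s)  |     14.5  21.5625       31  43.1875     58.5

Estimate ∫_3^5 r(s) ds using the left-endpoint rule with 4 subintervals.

Δs = 0.5.
Sum = 0.5·[14.5 + 21.5625 + 31 + 43.1875] = 55.125.

55.125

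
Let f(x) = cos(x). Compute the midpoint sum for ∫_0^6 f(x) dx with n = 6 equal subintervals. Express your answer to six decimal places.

Δx = (6 − 0)/6 = 1.
Midpoints: 0.5, 1.5, 2.5, 3.5, 4.5, 5.5.
f(0.5) ≈ 0.877583, f(1.5) ≈ 0.070737, f(2.5) ≈ -0.801144, f(3.5) ≈ -0.936457, f(4.5) ≈ -0.210796, f(5.5) ≈ 0.708670.
Sum = Δx · [f(0.5) + f(1.5) + f(2.5) + ...].
Sum ≈ -0.291407.

-0.291407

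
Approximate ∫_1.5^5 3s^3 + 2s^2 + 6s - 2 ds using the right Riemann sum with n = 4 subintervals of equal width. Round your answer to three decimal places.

809.970

Δs = (5 − 1.5)/4 = 0.875.
Right endpoints: 2.375, 3.25, 4.125, 5.
f(2.375) = 32625/512, f(3.25) = 141.609375, f(4.125) = 136883/512, f(5) = 453.
Sum = Δs · [f(2.375) + f(3.25) + f(4.125) + f(5)].
Sum ≈ 809.970.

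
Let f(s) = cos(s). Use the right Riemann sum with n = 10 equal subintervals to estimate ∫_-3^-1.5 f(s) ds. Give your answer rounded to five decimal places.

-0.77521

Δs = (-1.5 − (-3))/10 = 0.15.
Right endpoints: -2.85, -2.7, -2.55, -2.4, -2.25, -2.1, -1.95, -1.8, -1.65, -1.5.
f(-2.85) ≈ -0.95779, f(-2.7) ≈ -0.90407, f(-2.55) ≈ -0.83005, f(-2.4) ≈ -0.73739, f(-2.25) ≈ -0.62817, f(-2.1) ≈ -0.50485, f(-1.95) ≈ -0.37018, f(-1.8) ≈ -0.22720, f(-1.65) ≈ -0.07912, f(-1.5) ≈ 0.07074.
Sum = Δs · [f(-2.85) + f(-2.7) + f(-2.55) + ...].
Sum ≈ -0.77521.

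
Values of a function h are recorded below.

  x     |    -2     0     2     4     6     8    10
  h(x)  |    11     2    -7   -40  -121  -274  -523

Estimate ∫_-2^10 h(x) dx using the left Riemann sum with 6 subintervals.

Δx = 2.
Sum = 2·[11 + 2 + (-7) + (-40) + (-121) + (-274)] = -858.

-858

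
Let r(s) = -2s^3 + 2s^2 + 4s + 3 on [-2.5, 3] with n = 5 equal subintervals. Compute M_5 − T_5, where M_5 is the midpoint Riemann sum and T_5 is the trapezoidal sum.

M_5 = 29.170625.
T_5 = 30.0025.
M_5 − T_5 = -0.831875.

-0.831875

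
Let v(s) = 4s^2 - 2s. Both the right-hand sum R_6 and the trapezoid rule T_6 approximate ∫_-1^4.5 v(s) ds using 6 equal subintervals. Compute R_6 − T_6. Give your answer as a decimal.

R_6 ≈ 136.9143519.
T_6 ≈ 106.6643519.
R_6 − T_6 = 30.25.

30.25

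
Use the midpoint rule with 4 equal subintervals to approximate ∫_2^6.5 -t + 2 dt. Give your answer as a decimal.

-10.125

Δt = (6.5 − 2)/4 = 1.125.
Midpoints: 2.5625, 3.6875, 4.8125, 5.9375.
f(2.5625) = -0.5625, f(3.6875) = -1.6875, f(4.8125) = -2.8125, f(5.9375) = -3.9375.
Sum = Δt · [f(2.5625) + f(3.6875) + f(4.8125) + f(5.9375)].
Sum = -10.125.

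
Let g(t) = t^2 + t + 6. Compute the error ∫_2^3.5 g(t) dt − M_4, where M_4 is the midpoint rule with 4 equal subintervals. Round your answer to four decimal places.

Exact integral: ∫_2^3.5 g(t) dt = 24.75.
M_4 ≈ 24.732422.
Error ≈ 24.75 − 24.732422 ≈ 0.0176.

0.0176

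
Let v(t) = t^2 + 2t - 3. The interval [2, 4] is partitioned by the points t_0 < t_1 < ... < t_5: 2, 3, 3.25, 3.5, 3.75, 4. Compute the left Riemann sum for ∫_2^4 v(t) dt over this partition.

Subinterval widths: 1, 0.25, 0.25, 0.25, 0.25.
Left endpoints: 2, 3, 3.25, 3.5, 3.75.
v(2) = 5, v(3) = 12, v(3.25) = 14.0625, v(3.5) = 16.25, v(3.75) = 18.5625.
Sum = Σ Δt_i · v(t_i).
Sum = 20.21875.

20.21875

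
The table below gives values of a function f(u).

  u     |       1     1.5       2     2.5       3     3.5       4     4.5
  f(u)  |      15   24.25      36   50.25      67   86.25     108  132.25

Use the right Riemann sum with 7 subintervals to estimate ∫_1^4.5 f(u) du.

Δu = 0.5.
Sum = 0.5·[24.25 + 36 + 50.25 + 67 + 86.25 + 108 + 132.25] = 252.

252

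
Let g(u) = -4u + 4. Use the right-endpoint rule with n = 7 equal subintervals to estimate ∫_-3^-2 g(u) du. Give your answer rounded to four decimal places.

Δu = (-2 − (-3))/7 = 1/7.
Right endpoints: -20/7, -19/7, -18/7, -17/7, -16/7, -15/7, -2.
g(-20/7) = 108/7, g(-19/7) = 104/7, g(-18/7) = 100/7, g(-17/7) = 96/7, g(-16/7) = 92/7, g(-15/7) = 88/7, g(-2) = 12.
Sum = Δu · [g(-20/7) + g(-19/7) + g(-18/7) + ...].
Sum ≈ 13.7143.

13.7143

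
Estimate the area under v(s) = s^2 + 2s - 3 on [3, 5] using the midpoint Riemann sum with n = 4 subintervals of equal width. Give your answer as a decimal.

Δs = (5 − 3)/4 = 0.5.
Midpoints: 3.25, 3.75, 4.25, 4.75.
v(3.25) = 14.0625, v(3.75) = 18.5625, v(4.25) = 23.5625, v(4.75) = 29.0625.
Sum = Δs · [v(3.25) + v(3.75) + v(4.25) + v(4.75)].
Sum = 42.625.

42.625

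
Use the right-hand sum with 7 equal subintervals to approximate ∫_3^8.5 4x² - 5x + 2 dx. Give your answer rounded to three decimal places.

Δx = (8.5 − 3)/7 = 11/14.
Right endpoints: 53/14, 32/7, 75/14, 43/7, 97/14, 54/7, 8.5.
f(53/14) = 3959/98, f(32/7) = 3074/49, f(75/14) = 8821/98, f(43/7) = 5989/49, f(97/14) = 15619/98, f(54/7) = 9872/49, f(8.5) = 248.5.
Sum = Δx · [f(53/14) + f(32/7) + f(75/14) + ...].
Sum ≈ 726.561.

726.561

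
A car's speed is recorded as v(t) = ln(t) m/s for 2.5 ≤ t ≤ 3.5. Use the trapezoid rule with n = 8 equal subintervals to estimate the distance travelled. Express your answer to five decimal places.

Δt = (3.5 − 2.5)/8 = 0.125.
v(2.5) ≈ 0.91629, v(2.625) ≈ 0.96508, v(2.75) ≈ 1.01160, v(2.875) ≈ 1.05605, v(3) ≈ 1.09861, v(3.125) ≈ 1.13943, v(3.25) ≈ 1.17865, v(3.375) ≈ 1.21640, v(3.5) ≈ 1.25276.
T_8 = (Δt/2)·[v(t_0) + 2v(t_1) + ... + 2v(t_{7}) + v(t_8)].
Sum ≈ 1.09379.

1.09379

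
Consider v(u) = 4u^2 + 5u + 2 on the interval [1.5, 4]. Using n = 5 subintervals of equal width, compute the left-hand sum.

Δu = (4 − 1.5)/5 = 0.5.
Left endpoints: 1.5, 2, 2.5, 3, 3.5.
v(1.5) = 18.5, v(2) = 28, v(2.5) = 39.5, v(3) = 53, v(3.5) = 68.5.
Sum = Δu · [v(1.5) + v(2) + v(2.5) + v(3) + v(3.5)].
Sum = 103.75.

103.75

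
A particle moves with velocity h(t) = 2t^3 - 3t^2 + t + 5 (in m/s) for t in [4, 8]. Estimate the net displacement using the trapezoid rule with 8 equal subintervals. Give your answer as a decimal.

Δt = (8 − 4)/8 = 0.5.
h(4) = 89, h(4.5) = 131, h(5) = 185, h(5.5) = 252.5, h(6) = 335, h(6.5) = 434, h(7) = 551, h(7.5) = 687.5, h(8) = 845.
T_8 = (Δt/2)·[h(t_0) + 2h(t_1) + ... + 2h(t_{7}) + h(t_8)].
Sum = 1521.5.

1521.5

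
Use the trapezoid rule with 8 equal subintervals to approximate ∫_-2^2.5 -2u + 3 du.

11.25

Δu = (2.5 − (-2))/8 = 0.5625.
f(-2) = 7, f(-1.4375) = 5.875, f(-0.875) = 4.75, f(-0.3125) = 3.625, f(0.25) = 2.5, f(0.8125) = 1.375, f(1.375) = 0.25, f(1.9375) = -0.875, f(2.5) = -2.
T_8 = (Δu/2)·[f(u_0) + 2f(u_1) + ... + 2f(u_{7}) + f(u_8)].
Sum = 11.25.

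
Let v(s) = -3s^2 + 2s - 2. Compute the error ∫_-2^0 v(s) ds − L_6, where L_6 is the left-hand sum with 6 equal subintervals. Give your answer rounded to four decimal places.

2.7778

Exact integral: ∫_-2^0 v(s) ds = -16.
L_6 ≈ -18.777778.
Error ≈ -16 − (-18.777778) ≈ 2.7778.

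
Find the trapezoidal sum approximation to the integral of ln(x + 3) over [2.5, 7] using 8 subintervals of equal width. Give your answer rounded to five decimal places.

Δx = (7 − 2.5)/8 = 0.5625.
f(2.5) ≈ 1.70475, f(3.0625) ≈ 1.80212, f(3.625) ≈ 1.89085, f(4.1875) ≈ 1.97234, f(4.75) ≈ 2.04769, f(5.3125) ≈ 2.11776, f(5.875) ≈ 2.18324, f(6.4375) ≈ 2.24469, f(7) ≈ 2.30259.
T_8 = (Δx/2)·[f(x_0) + 2f(x_1) + ... + 2f(x_{7}) + f(x_8)].
Sum ≈ 9.14758.

9.14758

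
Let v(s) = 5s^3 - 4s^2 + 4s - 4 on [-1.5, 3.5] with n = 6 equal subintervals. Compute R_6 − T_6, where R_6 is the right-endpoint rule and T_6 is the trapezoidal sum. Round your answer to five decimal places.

R_6 ≈ 213.9699074.
T_6 ≈ 125.9490741.
R_6 − T_6 ≈ 88.02083.

88.02083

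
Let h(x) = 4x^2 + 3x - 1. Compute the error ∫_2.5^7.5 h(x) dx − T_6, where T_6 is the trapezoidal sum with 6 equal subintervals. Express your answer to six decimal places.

Exact integral: ∫_2.5^7.5 h(x) dx ≈ 611.66666667.
T_6 ≈ 613.98148148.
Error ≈ 611.66666667 − 613.98148148 ≈ -2.314815.

-2.314815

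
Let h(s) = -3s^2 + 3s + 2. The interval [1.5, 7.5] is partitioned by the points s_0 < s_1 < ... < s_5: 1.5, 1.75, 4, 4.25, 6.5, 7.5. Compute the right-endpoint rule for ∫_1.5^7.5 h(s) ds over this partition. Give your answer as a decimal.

-467.90625

Subinterval widths: 0.25, 2.25, 0.25, 2.25, 1.
Right endpoints: 1.75, 4, 4.25, 6.5, 7.5.
h(1.75) = -1.9375, h(4) = -34, h(4.25) = -39.4375, h(6.5) = -105.25, h(7.5) = -144.25.
Sum = Σ Δs_i · h(s_i).
Sum = -467.90625.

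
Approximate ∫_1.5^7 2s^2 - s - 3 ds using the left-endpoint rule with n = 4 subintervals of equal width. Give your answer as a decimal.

Δs = (7 − 1.5)/4 = 1.375.
Left endpoints: 1.5, 2.875, 4.25, 5.625.
f(1.5) = 0, f(2.875) = 10.65625, f(4.25) = 28.875, f(5.625) = 54.65625.
Sum = Δs · [f(1.5) + f(2.875) + f(4.25) + f(5.625)].
Sum = 129.5078125.

129.5078125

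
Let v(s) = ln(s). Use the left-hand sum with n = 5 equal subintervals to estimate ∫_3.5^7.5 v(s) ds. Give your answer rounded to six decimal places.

6.414143

Δs = (7.5 − 3.5)/5 = 0.8.
Left endpoints: 3.5, 4.3, 5.1, 5.9, 6.7.
v(3.5) ≈ 1.252763, v(4.3) ≈ 1.458615, v(5.1) ≈ 1.629241, v(5.9) ≈ 1.774952, v(6.7) ≈ 1.902108.
Sum = Δs · [v(3.5) + v(4.3) + v(5.1) + v(5.9) + v(6.7)].
Sum ≈ 6.414143.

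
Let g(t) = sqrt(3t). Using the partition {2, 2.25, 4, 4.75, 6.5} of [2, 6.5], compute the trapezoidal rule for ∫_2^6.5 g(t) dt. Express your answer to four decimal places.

Subinterval widths: 0.25, 1.75, 0.75, 1.75.
g(2) ≈ 2.4495, g(2.25) ≈ 2.5981, g(4) ≈ 3.4641, g(4.75) ≈ 3.7749, g(6.5) ≈ 4.4159.
On each subinterval the trapezoid contributes (Δt_i/2)·[g(t_{i-1}) + g(t_i)].
Sum ≈ 15.8169.

15.8169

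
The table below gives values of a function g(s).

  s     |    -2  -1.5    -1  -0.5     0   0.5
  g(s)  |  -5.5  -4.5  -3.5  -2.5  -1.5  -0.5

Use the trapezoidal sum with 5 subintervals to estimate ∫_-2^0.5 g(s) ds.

-7.5

Δs = 0.5.
T_5 = (0.5/2)·[(-5.5) + 2·(-4.5) + 2·(-3.5) + 2·(-2.5) + 2·(-1.5) + (-0.5)] = -7.5.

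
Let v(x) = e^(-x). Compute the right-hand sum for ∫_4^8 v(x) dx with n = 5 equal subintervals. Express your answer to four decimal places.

Δx = (8 − 4)/5 = 0.8.
Right endpoints: 4.8, 5.6, 6.4, 7.2, 8.
v(4.8) ≈ 0.0082, v(5.6) ≈ 0.0037, v(6.4) ≈ 0.0017, v(7.2) ≈ 0.0007, v(8) ≈ 0.0003.
Sum = Δx · [v(4.8) + v(5.6) + v(6.4) + v(7.2) + v(8)].
Sum ≈ 0.0117.

0.0117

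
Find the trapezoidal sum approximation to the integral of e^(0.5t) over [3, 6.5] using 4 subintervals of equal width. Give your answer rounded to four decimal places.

43.2949

Δt = (6.5 − 3)/4 = 0.875.
f(3) ≈ 4.4817, f(3.875) ≈ 6.9414, f(4.75) ≈ 10.7510, f(5.625) ≈ 16.6515, f(6.5) ≈ 25.7903.
T_4 = (Δt/2)·[f(t_0) + 2f(t_1) + 2f(t_2) + 2f(t_3) + f(t_4)].
Sum ≈ 43.2949.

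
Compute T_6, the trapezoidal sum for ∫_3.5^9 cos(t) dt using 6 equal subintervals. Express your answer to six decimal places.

Δt = (9 − 3.5)/6 = 11/12.
f(3.5) ≈ -0.936457, f(53/12) ≈ -0.291431, f(16/3) ≈ 0.581803, f(6.25) ≈ 0.999449, f(43/6) ≈ 0.634464, f(97/12) ≈ -0.227346, f(9) ≈ -0.911130.
T_6 = (Δt/2)·[f(t_0) + 2f(t_1) + ... + 2f(t_{5}) + f(t_6)].
Sum ≈ 0.708718.

0.708718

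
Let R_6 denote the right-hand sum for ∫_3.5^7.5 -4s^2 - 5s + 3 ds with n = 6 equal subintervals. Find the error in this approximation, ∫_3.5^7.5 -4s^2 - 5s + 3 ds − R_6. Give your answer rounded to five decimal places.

Exact integral: ∫_3.5^7.5 f(s) ds ≈ -603.3333333.
R_6 ≈ -669.8518519.
Error ≈ -603.3333333 − (-669.8518519) ≈ 66.51852.

66.51852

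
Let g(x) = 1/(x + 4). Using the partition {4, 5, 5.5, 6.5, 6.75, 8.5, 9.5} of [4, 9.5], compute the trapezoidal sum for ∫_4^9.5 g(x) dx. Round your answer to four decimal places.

Subinterval widths: 1, 0.5, 1, 0.25, 1.75, 1.
g(4) = 0.125, g(5) = 1/9, g(5.5) = 2/19, g(6.5) = 2/21, g(6.75) = 4/43, g(8.5) = 0.08, g(9.5) = 2/27.
On each subinterval the trapezoid contributes (Δx_i/2)·[g(x_{i-1}) + g(x_i)].
Sum ≈ 0.5244.

0.5244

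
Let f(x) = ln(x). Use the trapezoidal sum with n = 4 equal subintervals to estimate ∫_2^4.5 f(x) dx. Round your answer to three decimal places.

Δx = (4.5 − 2)/4 = 0.625.
f(2) ≈ 0.693, f(2.625) ≈ 0.965, f(3.25) ≈ 1.179, f(3.875) ≈ 1.355, f(4.5) ≈ 1.504.
T_4 = (Δx/2)·[f(x_0) + 2f(x_1) + 2f(x_2) + 2f(x_3) + f(x_4)].
Sum ≈ 2.873.

2.873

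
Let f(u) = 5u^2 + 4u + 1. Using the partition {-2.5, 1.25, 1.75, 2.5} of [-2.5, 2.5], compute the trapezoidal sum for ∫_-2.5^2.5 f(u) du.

Subinterval widths: 3.75, 0.5, 0.75.
f(-2.5) = 22.25, f(1.25) = 13.8125, f(1.75) = 23.3125, f(2.5) = 42.25.
On each subinterval the trapezoid contributes (Δu_i/2)·[f(u_{i-1}) + f(u_i)].
Sum = 101.484375.

101.484375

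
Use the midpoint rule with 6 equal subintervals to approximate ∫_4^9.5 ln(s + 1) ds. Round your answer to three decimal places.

Δs = (9.5 − 4)/6 = 11/12.
Midpoints: 107/24, 5.375, 151/24, 173/24, 8.125, 217/24.
f(107/24) ≈ 1.697, f(5.375) ≈ 1.852, f(151/24) ≈ 1.987, f(173/24) ≈ 2.105, f(8.125) ≈ 2.211, f(217/24) ≈ 2.307.
Sum = Δs · [f(107/24) + f(5.375) + f(151/24) + ...].
Sum ≈ 11.146.

11.146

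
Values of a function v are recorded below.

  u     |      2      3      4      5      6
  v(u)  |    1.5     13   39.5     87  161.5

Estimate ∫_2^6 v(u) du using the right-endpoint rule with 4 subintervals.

Δu = 1.
Sum = 1·[13 + 39.5 + 87 + 161.5] = 301.

301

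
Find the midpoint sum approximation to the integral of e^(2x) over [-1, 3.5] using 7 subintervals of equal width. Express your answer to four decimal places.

Δx = (3.5 − (-1))/7 = 9/14.
Midpoints: -19/28, -1/28, 17/28, 1.25, 53/28, 71/28, 89/28.
f(-19/28) ≈ 0.2574, f(-1/28) ≈ 0.9311, f(17/28) ≈ 3.3679, f(1.25) ≈ 12.1825, f(53/28) ≈ 44.0671, f(71/28) ≈ 159.4019, f(89/28) ≈ 576.5966.
Sum = Δx · [f(-19/28) + f(-1/28) + f(17/28) + ...].
Sum ≈ 512.2314.

512.2314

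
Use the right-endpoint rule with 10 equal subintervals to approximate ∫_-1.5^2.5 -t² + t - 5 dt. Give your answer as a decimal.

-24.44

Δt = (2.5 − (-1.5))/10 = 0.4.
Right endpoints: -1.1, -0.7, -0.3, 0.1, 0.5, 0.9, 1.3, 1.7, 2.1, 2.5.
f(-1.1) = -7.31, f(-0.7) = -6.19, f(-0.3) = -5.39, f(0.1) = -4.91, f(0.5) = -4.75, f(0.9) = -4.91, f(1.3) = -5.39, f(1.7) = -6.19, f(2.1) = -7.31, f(2.5) = -8.75.
Sum = Δt · [f(-1.1) + f(-0.7) + f(-0.3) + ...].
Sum = -24.44.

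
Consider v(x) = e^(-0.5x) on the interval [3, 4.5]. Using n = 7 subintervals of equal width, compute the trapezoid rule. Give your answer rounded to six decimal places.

Δx = (4.5 − 3)/7 = 3/14.
v(3) ≈ 0.223130, v(45/14) ≈ 0.200460, v(24/7) ≈ 0.180092, v(51/14) ≈ 0.161794, v(27/7) ≈ 0.145356, v(57/14) ≈ 0.130587, v(30/7) ≈ 0.117319, v(4.5) ≈ 0.105399.
T_7 = (Δx/2)·[v(x_0) + 2v(x_1) + ... + 2v(x_{6}) + v(x_7)].
Sum ≈ 0.235687.

0.235687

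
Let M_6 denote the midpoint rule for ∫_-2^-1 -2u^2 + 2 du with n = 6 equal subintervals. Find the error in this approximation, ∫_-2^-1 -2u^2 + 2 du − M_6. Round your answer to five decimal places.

Exact integral: ∫_-2^-1 f(u) du ≈ -2.6666667.
M_6 ≈ -2.6620370.
Error ≈ -2.6666667 − (-2.6620370) ≈ -0.00463.

-0.00463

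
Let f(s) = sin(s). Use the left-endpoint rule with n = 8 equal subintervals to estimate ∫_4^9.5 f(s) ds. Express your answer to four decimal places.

Δs = (9.5 − 4)/8 = 0.6875.
Left endpoints: 4, 4.6875, 5.375, 6.0625, 6.75, 7.4375, 8.125, 8.8125.
f(4) ≈ -0.7568, f(4.6875) ≈ -0.9997, f(5.375) ≈ -0.7884, f(6.0625) ≈ -0.2189, f(6.75) ≈ 0.4500, f(7.4375) ≈ 0.9145, f(8.125) ≈ 0.9635, f(8.8125) ≈ 0.5747.
Sum = Δs · [f(4) + f(4.6875) + f(5.375) + ...].
Sum ≈ 0.0956.

0.0956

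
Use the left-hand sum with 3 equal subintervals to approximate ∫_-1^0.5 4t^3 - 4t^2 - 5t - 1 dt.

-2.5

Δt = (0.5 − (-1))/3 = 0.5.
Left endpoints: -1, -0.5, 0.
f(-1) = -4, f(-0.5) = 0, f(0) = -1.
Sum = Δt · [f(-1) + f(-0.5) + f(0)].
Sum = -2.5.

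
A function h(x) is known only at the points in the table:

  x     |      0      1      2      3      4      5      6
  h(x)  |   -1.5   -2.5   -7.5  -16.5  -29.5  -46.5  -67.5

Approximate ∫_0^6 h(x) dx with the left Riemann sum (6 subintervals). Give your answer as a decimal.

Δx = 1.
Sum = 1·[(-1.5) + (-2.5) + (-7.5) + (-16.5) + (-29.5) + (-46.5)] = -104.

-104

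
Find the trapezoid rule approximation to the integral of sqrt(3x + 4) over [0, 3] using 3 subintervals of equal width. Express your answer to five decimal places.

Δx = (3 − 0)/3 = 1.
f(0) ≈ 2.00000, f(1) ≈ 2.64575, f(2) ≈ 3.16228, f(3) ≈ 3.60555.
T_3 = (Δx/2)·[f(x_0) + 2f(x_1) + 2f(x_2) + f(x_3)].
Sum ≈ 8.61080.

8.61080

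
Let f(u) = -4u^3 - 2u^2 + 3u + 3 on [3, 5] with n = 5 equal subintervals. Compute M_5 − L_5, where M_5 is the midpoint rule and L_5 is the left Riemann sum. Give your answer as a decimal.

-79.6

M_5 = -578.
L_5 = -498.4.
M_5 − L_5 = -79.6.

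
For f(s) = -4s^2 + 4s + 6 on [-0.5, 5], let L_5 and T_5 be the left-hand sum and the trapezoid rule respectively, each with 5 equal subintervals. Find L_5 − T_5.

42.35

L_5 = -46.42.
T_5 = -88.77.
L_5 − T_5 = 42.35.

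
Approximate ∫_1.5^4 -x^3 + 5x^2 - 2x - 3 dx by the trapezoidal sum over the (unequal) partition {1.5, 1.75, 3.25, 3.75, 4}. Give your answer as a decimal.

Subinterval widths: 0.25, 1.5, 0.5, 0.25.
f(1.5) = 1.875, f(1.75) = 3.453125, f(3.25) = 8.984375, f(3.75) = 7.078125, f(4) = 5.
On each subinterval the trapezoid contributes (Δx_i/2)·[f(x_{i-1}) + f(x_i)].
Sum = 15.51953125.

15.51953125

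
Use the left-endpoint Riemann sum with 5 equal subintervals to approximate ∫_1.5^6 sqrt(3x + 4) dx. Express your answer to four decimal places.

16.6121

Δx = (6 − 1.5)/5 = 0.9.
Left endpoints: 1.5, 2.4, 3.3, 4.2, 5.1.
f(1.5) ≈ 2.9155, f(2.4) ≈ 3.3466, f(3.3) ≈ 3.7283, f(4.2) ≈ 4.0743, f(5.1) ≈ 4.3932.
Sum = Δx · [f(1.5) + f(2.4) + f(3.3) + f(4.2) + f(5.1)].
Sum ≈ 16.6121.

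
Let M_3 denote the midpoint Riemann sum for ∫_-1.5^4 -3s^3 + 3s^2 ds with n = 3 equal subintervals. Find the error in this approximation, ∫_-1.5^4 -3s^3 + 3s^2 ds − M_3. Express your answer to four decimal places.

-12.7092

Exact integral: ∫_-1.5^4 f(s) ds = -120.828125.
M_3 ≈ -108.118924.
Error ≈ -120.828125 − (-108.118924) ≈ -12.7092.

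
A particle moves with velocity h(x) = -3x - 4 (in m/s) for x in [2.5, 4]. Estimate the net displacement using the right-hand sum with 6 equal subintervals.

Δx = (4 − 2.5)/6 = 0.25.
Right endpoints: 2.75, 3, 3.25, 3.5, 3.75, 4.
h(2.75) = -12.25, h(3) = -13, h(3.25) = -13.75, h(3.5) = -14.5, h(3.75) = -15.25, h(4) = -16.
Sum = Δx · [h(2.75) + h(3) + h(3.25) + ...].
Sum = -21.1875.

-21.1875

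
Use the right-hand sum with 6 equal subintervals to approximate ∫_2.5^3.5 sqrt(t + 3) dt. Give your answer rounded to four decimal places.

2.4658

Δt = (3.5 − 2.5)/6 = 1/6.
Right endpoints: 8/3, 17/6, 3, 19/6, 10/3, 3.5.
f(8/3) ≈ 2.3805, f(17/6) ≈ 2.4152, f(3) ≈ 2.4495, f(19/6) ≈ 2.4833, f(10/3) ≈ 2.5166, f(3.5) ≈ 2.5495.
Sum = Δt · [f(8/3) + f(17/6) + f(3) + ...].
Sum ≈ 2.4658.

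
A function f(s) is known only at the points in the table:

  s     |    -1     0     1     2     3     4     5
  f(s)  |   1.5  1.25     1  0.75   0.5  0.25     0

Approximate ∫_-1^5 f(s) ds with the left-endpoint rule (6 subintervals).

5.25

Δs = 1.
Sum = 1·[1.5 + 1.25 + 1 + 0.75 + 0.5 + 0.25] = 5.25.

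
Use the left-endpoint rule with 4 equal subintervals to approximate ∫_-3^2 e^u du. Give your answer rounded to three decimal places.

3.684

Δu = (2 − (-3))/4 = 1.25.
Left endpoints: -3, -1.75, -0.5, 0.75.
f(-3) ≈ 0.050, f(-1.75) ≈ 0.174, f(-0.5) ≈ 0.607, f(0.75) ≈ 2.117.
Sum = Δu · [f(-3) + f(-1.75) + f(-0.5) + f(0.75)].
Sum ≈ 3.684.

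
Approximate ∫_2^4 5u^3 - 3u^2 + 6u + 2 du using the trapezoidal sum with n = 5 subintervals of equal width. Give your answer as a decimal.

Δu = (4 − 2)/5 = 0.4.
f(2) = 42, f(2.4) = 68.24, f(2.8) = 105.04, f(3.2) = 154.32, f(3.6) = 218, f(4) = 298.
T_5 = (Δu/2)·[f(u_0) + 2f(u_1) + ... + 2f(u_{4}) + f(u_5)].
Sum = 286.24.

286.24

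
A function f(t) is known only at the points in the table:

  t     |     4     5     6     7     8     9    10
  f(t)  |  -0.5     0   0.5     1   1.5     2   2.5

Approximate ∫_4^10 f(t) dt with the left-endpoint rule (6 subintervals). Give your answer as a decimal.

4.5

Δt = 1.
Sum = 1·[(-0.5) + 0 + 0.5 + 1 + 1.5 + 2] = 4.5.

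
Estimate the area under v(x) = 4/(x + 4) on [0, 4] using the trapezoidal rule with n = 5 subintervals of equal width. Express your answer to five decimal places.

2.78254

Δx = (4 − 0)/5 = 0.8.
v(0) = 1, v(0.8) = 5/6, v(1.6) = 5/7, v(2.4) = 0.625, v(3.2) = 5/9, v(4) = 0.5.
T_5 = (Δx/2)·[v(x_0) + 2v(x_1) + ... + 2v(x_{4}) + v(x_5)].
Sum ≈ 2.78254.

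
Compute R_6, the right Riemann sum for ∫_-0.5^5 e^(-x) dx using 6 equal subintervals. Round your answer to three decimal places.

Δx = (5 − (-0.5))/6 = 11/12.
Right endpoints: 5/12, 4/3, 2.25, 19/6, 49/12, 5.
f(5/12) ≈ 0.659, f(4/3) ≈ 0.264, f(2.25) ≈ 0.105, f(19/6) ≈ 0.042, f(49/12) ≈ 0.017, f(5) ≈ 0.007.
Sum = Δx · [f(5/12) + f(4/3) + f(2.25) + ...].
Sum ≈ 1.003.

1.003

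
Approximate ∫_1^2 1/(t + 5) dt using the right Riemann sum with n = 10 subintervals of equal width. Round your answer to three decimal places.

0.153

Δt = (2 − 1)/10 = 0.1.
Right endpoints: 1.1, 1.2, 1.3, 1.4, 1.5, 1.6, 1.7, 1.8, 1.9, 2.
f(1.1) = 10/61, f(1.2) = 5/31, f(1.3) = 10/63, f(1.4) = 0.15625, f(1.5) = 2/13, f(1.6) = 5/33, f(1.7) = 10/67, f(1.8) = 5/34, f(1.9) = 10/69, f(2) = 1/7.
Sum = Δt · [f(1.1) + f(1.2) + f(1.3) + ...].
Sum ≈ 0.153.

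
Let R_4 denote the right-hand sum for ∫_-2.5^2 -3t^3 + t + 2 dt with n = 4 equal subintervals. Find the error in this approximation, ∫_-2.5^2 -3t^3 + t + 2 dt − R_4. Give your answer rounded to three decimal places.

35.200

Exact integral: ∫_-2.5^2 f(t) dt = 25.171875.
R_4 ≈ -10.02832.
Error ≈ 25.171875 − (-10.02832) ≈ 35.200.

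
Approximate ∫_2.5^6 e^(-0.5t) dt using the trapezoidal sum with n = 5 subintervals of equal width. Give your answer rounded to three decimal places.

Δt = (6 − 2.5)/5 = 0.7.
f(2.5) ≈ 0.287, f(3.2) ≈ 0.202, f(3.9) ≈ 0.142, f(4.6) ≈ 0.100, f(5.3) ≈ 0.071, f(6) ≈ 0.050.
T_5 = (Δt/2)·[f(t_0) + 2f(t_1) + ... + 2f(t_{4}) + f(t_5)].
Sum ≈ 0.478.

0.478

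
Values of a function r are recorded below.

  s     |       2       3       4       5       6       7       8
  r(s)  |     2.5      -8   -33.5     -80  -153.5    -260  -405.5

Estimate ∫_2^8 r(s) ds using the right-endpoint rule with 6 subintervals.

-940.5

Δs = 1.
Sum = 1·[(-8) + (-33.5) + (-80) + (-153.5) + (-260) + (-405.5)] = -940.5.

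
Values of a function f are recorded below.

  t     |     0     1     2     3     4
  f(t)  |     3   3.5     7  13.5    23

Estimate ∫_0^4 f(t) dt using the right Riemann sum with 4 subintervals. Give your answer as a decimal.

Δt = 1.
Sum = 1·[3.5 + 7 + 13.5 + 23] = 47.

47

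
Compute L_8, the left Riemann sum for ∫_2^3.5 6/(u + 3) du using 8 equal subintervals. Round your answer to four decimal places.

Δu = (3.5 − 2)/8 = 0.1875.
Left endpoints: 2, 2.1875, 2.375, 2.5625, 2.75, 2.9375, 3.125, 3.3125.
f(2) = 1.2, f(2.1875) = 96/83, f(2.375) = 48/43, f(2.5625) = 96/89, f(2.75) = 24/23, f(2.9375) = 96/95, f(3.125) = 48/49, f(3.3125) = 96/101.
Sum = Δu · [f(2) + f(2.1875) + f(2.375) + ...].
Sum ≈ 1.6004.

1.6004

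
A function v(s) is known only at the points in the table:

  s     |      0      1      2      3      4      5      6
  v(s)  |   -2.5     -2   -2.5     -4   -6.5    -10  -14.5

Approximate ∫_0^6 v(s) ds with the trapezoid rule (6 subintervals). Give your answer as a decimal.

-33.5

Δs = 1.
T_6 = (1/2)·[(-2.5) + 2·(-2) + 2·(-2.5) + 2·(-4) + 2·(-6.5) + 2·(-10) + (-14.5)] = -33.5.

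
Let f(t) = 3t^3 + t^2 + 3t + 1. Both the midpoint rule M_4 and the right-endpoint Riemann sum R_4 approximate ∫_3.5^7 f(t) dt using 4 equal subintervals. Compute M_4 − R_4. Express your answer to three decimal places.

M_4 ≈ 1836.09521.
R_4 ≈ 2283.00488.
M_4 − R_4 ≈ -446.910.

-446.910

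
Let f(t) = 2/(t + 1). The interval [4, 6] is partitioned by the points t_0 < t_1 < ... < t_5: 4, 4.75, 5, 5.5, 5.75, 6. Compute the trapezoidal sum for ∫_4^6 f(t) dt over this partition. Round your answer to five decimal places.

Subinterval widths: 0.75, 0.25, 0.5, 0.25, 0.25.
f(4) = 0.4, f(4.75) = 8/23, f(5) = 1/3, f(5.5) = 4/13, f(5.75) = 8/27, f(6) = 2/7.
On each subinterval the trapezoid contributes (Δt_i/2)·[f(t_{i-1}) + f(t_i)].
Sum ≈ 0.67409.

0.67409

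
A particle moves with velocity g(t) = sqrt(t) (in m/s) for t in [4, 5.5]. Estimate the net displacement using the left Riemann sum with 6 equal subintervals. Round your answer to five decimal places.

Δt = (5.5 − 4)/6 = 0.25.
Left endpoints: 4, 4.25, 4.5, 4.75, 5, 5.25.
g(4) ≈ 2.00000, g(4.25) ≈ 2.06155, g(4.5) ≈ 2.12132, g(4.75) ≈ 2.17945, g(5) ≈ 2.23607, g(5.25) ≈ 2.29129.
Sum = Δt · [g(4) + g(4.25) + g(4.5) + ...].
Sum ≈ 3.22242.

3.22242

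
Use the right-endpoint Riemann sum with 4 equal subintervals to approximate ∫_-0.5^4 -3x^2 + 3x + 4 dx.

-44.33203125

Δx = (4 − (-0.5))/4 = 1.125.
Right endpoints: 0.625, 1.75, 2.875, 4.
f(0.625) = 4.703125, f(1.75) = 0.0625, f(2.875) = -12.171875, f(4) = -32.
Sum = Δx · [f(0.625) + f(1.75) + f(2.875) + f(4)].
Sum = -44.33203125.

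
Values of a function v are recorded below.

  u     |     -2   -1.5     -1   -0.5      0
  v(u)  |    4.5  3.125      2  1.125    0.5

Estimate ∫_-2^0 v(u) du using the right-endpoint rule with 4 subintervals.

3.375

Δu = 0.5.
Sum = 0.5·[3.125 + 2 + 1.125 + 0.5] = 3.375.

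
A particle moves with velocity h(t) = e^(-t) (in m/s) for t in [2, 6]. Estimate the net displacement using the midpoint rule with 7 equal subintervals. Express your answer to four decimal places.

0.1311

Δt = (6 − 2)/7 = 4/7.
Midpoints: 16/7, 20/7, 24/7, 4, 32/7, 36/7, 40/7.
h(16/7) ≈ 0.1017, h(20/7) ≈ 0.0574, h(24/7) ≈ 0.0324, h(4) ≈ 0.0183, h(32/7) ≈ 0.0103, h(36/7) ≈ 0.0058, h(40/7) ≈ 0.0033.
Sum = Δt · [h(16/7) + h(20/7) + h(24/7) + ...].
Sum ≈ 0.1311.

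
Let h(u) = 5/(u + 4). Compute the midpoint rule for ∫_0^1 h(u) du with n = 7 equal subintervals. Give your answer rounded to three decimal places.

Δu = (1 − 0)/7 = 1/7.
Midpoints: 1/14, 3/14, 5/14, 0.5, 9/14, 11/14, 13/14.
h(1/14) = 70/57, h(3/14) = 70/59, h(5/14) = 70/61, h(0.5) = 10/9, h(9/14) = 14/13, h(11/14) = 70/67, h(13/14) = 70/69.
Sum = Δu · [h(1/14) + h(3/14) + h(5/14) + ...].
Sum ≈ 1.116.

1.116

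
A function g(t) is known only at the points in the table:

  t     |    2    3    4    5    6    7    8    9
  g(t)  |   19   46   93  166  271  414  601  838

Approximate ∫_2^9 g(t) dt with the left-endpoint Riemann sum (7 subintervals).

1610

Δt = 1.
Sum = 1·[19 + 46 + 93 + 166 + 271 + 414 + 601] = 1610.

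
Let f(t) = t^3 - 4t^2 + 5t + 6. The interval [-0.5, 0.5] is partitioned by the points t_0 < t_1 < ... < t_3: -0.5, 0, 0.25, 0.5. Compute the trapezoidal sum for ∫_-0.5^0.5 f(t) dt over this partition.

5.55078125

Subinterval widths: 0.5, 0.25, 0.25.
f(-0.5) = 2.375, f(0) = 6, f(0.25) = 7.015625, f(0.5) = 7.625.
On each subinterval the trapezoid contributes (Δt_i/2)·[f(t_{i-1}) + f(t_i)].
Sum = 5.55078125.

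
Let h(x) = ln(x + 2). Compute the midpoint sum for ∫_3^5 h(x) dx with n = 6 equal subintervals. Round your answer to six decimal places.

3.574446

Δx = (5 − 3)/6 = 1/3.
Midpoints: 19/6, 3.5, 23/6, 25/6, 4.5, 29/6.
h(19/6) ≈ 1.642228, h(3.5) ≈ 1.704748, h(23/6) ≈ 1.763589, h(25/6) ≈ 1.819158, h(4.5) ≈ 1.871802, h(29/6) ≈ 1.921813.
Sum = Δx · [h(19/6) + h(3.5) + h(23/6) + ...].
Sum ≈ 3.574446.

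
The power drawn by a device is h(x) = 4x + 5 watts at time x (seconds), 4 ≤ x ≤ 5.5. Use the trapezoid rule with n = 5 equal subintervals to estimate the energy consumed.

Δx = (5.5 − 4)/5 = 0.3.
h(4) = 21, h(4.3) = 22.2, h(4.6) = 23.4, h(4.9) = 24.6, h(5.2) = 25.8, h(5.5) = 27.
T_5 = (Δx/2)·[h(x_0) + 2h(x_1) + ... + 2h(x_{4}) + h(x_5)].
Sum = 36.

36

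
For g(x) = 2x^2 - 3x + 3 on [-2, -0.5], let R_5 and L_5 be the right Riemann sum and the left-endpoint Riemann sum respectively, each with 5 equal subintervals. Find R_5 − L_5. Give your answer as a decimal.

R_5 = 13.62.
L_5 = 17.22.
R_5 − L_5 = -3.6.

-3.6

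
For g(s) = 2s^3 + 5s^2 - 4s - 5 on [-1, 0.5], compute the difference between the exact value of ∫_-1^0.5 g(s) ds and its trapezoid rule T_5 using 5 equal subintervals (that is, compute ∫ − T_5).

Exact integral: ∫_-1^0.5 g(s) ds = -4.59375.
T_5 = -4.515.
Error = -4.59375 − (-4.515) = -0.07875.

-0.07875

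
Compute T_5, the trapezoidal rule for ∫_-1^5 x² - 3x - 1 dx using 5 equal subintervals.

Δx = (5 − (-1))/5 = 1.2.
f(-1) = 3, f(0.2) = -1.56, f(1.4) = -3.24, f(2.6) = -2.04, f(3.8) = 2.04, f(5) = 9.
T_5 = (Δx/2)·[f(x_0) + 2f(x_1) + ... + 2f(x_{4}) + f(x_5)].
Sum = 1.44.

1.44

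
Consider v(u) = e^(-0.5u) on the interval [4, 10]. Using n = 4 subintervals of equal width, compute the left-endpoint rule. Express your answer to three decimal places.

Δu = (10 − 4)/4 = 1.5.
Left endpoints: 4, 5.5, 7, 8.5.
v(4) ≈ 0.135, v(5.5) ≈ 0.064, v(7) ≈ 0.030, v(8.5) ≈ 0.014.
Sum = Δu · [v(4) + v(5.5) + v(7) + v(8.5)].
Sum ≈ 0.366.

0.366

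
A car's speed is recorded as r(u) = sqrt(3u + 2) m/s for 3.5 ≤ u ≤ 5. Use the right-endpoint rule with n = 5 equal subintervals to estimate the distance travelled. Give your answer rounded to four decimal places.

5.8429

Δu = (5 − 3.5)/5 = 0.3.
Right endpoints: 3.8, 4.1, 4.4, 4.7, 5.
r(3.8) ≈ 3.6606, r(4.1) ≈ 3.7815, r(4.4) ≈ 3.8987, r(4.7) ≈ 4.0125, r(5) ≈ 4.1231.
Sum = Δu · [r(3.8) + r(4.1) + r(4.4) + r(4.7) + r(5)].
Sum ≈ 5.8429.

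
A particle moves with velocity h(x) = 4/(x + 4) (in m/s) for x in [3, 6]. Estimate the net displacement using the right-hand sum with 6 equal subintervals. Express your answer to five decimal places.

Δx = (6 − 3)/6 = 0.5.
Right endpoints: 3.5, 4, 4.5, 5, 5.5, 6.
h(3.5) = 8/15, h(4) = 0.5, h(4.5) = 8/17, h(5) = 4/9, h(5.5) = 8/19, h(6) = 0.4.
Sum = Δx · [h(3.5) + h(4) + h(4.5) + ...].
Sum ≈ 1.38471.

1.38471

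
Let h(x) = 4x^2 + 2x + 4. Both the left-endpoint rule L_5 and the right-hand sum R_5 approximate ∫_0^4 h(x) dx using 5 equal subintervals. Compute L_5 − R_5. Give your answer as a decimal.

L_5 = 90.24.
R_5 = 147.84.
L_5 − R_5 = -57.6.

-57.6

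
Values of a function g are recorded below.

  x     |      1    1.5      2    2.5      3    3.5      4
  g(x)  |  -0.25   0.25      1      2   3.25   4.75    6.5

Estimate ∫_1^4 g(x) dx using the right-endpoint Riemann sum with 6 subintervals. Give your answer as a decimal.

8.875

Δx = 0.5.
Sum = 0.5·[0.25 + 1 + 2 + 3.25 + 4.75 + 6.5] = 8.875.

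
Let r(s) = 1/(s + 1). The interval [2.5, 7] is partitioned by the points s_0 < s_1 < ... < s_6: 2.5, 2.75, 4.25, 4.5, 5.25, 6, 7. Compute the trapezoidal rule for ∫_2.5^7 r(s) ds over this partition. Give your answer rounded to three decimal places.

Subinterval widths: 0.25, 1.5, 0.25, 0.75, 0.75, 1.
r(2.5) = 2/7, r(2.75) = 4/15, r(4.25) = 4/21, r(4.5) = 2/11, r(5.25) = 0.16, r(6) = 1/7, r(7) = 0.125.
On each subinterval the trapezoid contributes (Δs_i/2)·[r(s_{i-1}) + r(s_i)].
Sum ≈ 0.834.

0.834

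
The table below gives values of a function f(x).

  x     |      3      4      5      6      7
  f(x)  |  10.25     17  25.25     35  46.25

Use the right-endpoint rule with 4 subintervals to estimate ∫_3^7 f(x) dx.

Δx = 1.
Sum = 1·[17 + 25.25 + 35 + 46.25] = 123.5.

123.5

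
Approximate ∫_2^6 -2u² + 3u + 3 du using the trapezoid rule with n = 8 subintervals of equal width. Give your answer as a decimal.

-79

Δu = (6 − 2)/8 = 0.5.
f(2) = 1, f(2.5) = -2, f(3) = -6, f(3.5) = -11, f(4) = -17, f(4.5) = -24, f(5) = -32, f(5.5) = -41, f(6) = -51.
T_8 = (Δu/2)·[f(u_0) + 2f(u_1) + ... + 2f(u_{7}) + f(u_8)].
Sum = -79.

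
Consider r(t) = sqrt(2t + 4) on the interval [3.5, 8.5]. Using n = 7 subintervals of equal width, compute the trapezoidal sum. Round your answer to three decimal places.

Δt = (8.5 − 3.5)/7 = 5/7.
r(3.5) ≈ 3.317, r(59/14) ≈ 3.525, r(69/14) ≈ 3.723, r(79/14) ≈ 3.910, r(89/14) ≈ 4.088, r(99/14) ≈ 4.259, r(109/14) ≈ 4.424, r(8.5) ≈ 4.583.
T_7 = (Δt/2)·[r(t_0) + 2r(t_1) + ... + 2r(t_{6}) + r(t_7)].
Sum ≈ 19.914.

19.914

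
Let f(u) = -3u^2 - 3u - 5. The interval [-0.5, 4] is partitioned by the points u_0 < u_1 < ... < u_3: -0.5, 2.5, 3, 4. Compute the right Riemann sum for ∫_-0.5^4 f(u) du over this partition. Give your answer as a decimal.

-179.25

Subinterval widths: 3, 0.5, 1.
Right endpoints: 2.5, 3, 4.
f(2.5) = -31.25, f(3) = -41, f(4) = -65.
Sum = Σ Δu_i · f(u_i).
Sum = -179.25.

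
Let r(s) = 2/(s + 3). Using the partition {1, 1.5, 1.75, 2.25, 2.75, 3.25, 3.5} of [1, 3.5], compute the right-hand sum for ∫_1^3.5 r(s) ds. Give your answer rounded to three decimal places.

Subinterval widths: 0.5, 0.25, 0.5, 0.5, 0.5, 0.25.
Right endpoints: 1.5, 1.75, 2.25, 2.75, 3.25, 3.5.
r(1.5) = 4/9, r(1.75) = 8/19, r(2.25) = 8/21, r(2.75) = 8/23, r(3.25) = 0.32, r(3.5) = 4/13.
Sum = Σ Δs_i · r(s_i).
Sum ≈ 0.929.

0.929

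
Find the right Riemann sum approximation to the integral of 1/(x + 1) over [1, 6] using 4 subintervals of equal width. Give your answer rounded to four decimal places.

1.0584

Δx = (6 − 1)/4 = 1.25.
Right endpoints: 2.25, 3.5, 4.75, 6.
f(2.25) = 4/13, f(3.5) = 2/9, f(4.75) = 4/23, f(6) = 1/7.
Sum = Δx · [f(2.25) + f(3.5) + f(4.75) + f(6)].
Sum ≈ 1.0584.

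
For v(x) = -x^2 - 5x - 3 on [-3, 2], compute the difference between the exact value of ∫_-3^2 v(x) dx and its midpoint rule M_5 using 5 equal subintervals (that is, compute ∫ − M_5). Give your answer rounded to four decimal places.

Exact integral: ∫_-3^2 v(x) dx ≈ -14.166667.
M_5 = -13.75.
Error ≈ -14.166667 − (-13.75) ≈ -0.4167.

-0.4167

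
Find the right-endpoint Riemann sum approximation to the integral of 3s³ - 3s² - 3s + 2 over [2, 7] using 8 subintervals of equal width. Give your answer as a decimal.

Δs = (7 − 2)/8 = 0.625.
Right endpoints: 2.625, 3.25, 3.875, 4.5, 5.125, 5.75, 6.375, 7.
f(2.625) = 14191/512, f(3.25) = 63.546875, f(3.875) = 61381/512, f(4.5) = 201.125, f(5.125) = 159571/512, f(5.75) = 455.890625, f(6.375) = 326761/512, f(7) = 863.
Sum = Δs · [f(2.625) + f(3.25) + f(3.875) + ...].
Sum = 1675.64453125.

1675.64453125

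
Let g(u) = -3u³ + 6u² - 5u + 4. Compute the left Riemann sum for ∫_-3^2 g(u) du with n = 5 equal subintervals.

240

Δu = (2 − (-3))/5 = 1.
Left endpoints: -3, -2, -1, 0, 1.
g(-3) = 154, g(-2) = 62, g(-1) = 18, g(0) = 4, g(1) = 2.
Sum = Δu · [g(-3) + g(-2) + g(-1) + g(0) + g(1)].
Sum = 240.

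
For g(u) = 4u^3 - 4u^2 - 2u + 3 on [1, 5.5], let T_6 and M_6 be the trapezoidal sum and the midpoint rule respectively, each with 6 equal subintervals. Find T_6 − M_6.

T_6 = 692.578125.
M_6 = 670.4296875.
T_6 − M_6 = 22.1484375.

22.1484375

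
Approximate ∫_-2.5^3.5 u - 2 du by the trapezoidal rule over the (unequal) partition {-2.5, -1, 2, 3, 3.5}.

Subinterval widths: 1.5, 3, 1, 0.5.
f(-2.5) = -4.5, f(-1) = -3, f(2) = 0, f(3) = 1, f(3.5) = 1.5.
On each subinterval the trapezoid contributes (Δu_i/2)·[f(u_{i-1}) + f(u_i)].
Sum = -9.

-9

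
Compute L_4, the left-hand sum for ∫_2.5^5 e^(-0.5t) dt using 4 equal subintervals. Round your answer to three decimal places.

Δt = (5 − 2.5)/4 = 0.625.
Left endpoints: 2.5, 3.125, 3.75, 4.375.
f(2.5) ≈ 0.287, f(3.125) ≈ 0.210, f(3.75) ≈ 0.153, f(4.375) ≈ 0.112.
Sum = Δt · [f(2.5) + f(3.125) + f(3.75) + f(4.375)].
Sum ≈ 0.476.

0.476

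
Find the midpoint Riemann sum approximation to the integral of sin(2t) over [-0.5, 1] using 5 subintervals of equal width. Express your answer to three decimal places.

0.485

Δt = (1 − (-0.5))/5 = 0.3.
Midpoints: -0.35, -0.05, 0.25, 0.55, 0.85.
f(-0.35) ≈ -0.644, f(-0.05) ≈ -0.100, f(0.25) ≈ 0.479, f(0.55) ≈ 0.891, f(0.85) ≈ 0.992.
Sum = Δt · [f(-0.35) + f(-0.05) + f(0.25) + f(0.55) + f(0.85)].
Sum ≈ 0.485.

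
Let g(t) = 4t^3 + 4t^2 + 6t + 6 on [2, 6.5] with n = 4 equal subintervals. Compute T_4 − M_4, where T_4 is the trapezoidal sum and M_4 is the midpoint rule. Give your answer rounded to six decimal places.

T_4 = 2318.51953125.
M_4 ≈ 2240.20898438.
T_4 − M_4 ≈ 78.310547.

78.310547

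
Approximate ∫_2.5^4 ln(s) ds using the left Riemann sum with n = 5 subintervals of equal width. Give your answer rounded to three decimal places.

Δs = (4 − 2.5)/5 = 0.3.
Left endpoints: 2.5, 2.8, 3.1, 3.4, 3.7.
f(2.5) ≈ 0.916, f(2.8) ≈ 1.030, f(3.1) ≈ 1.131, f(3.4) ≈ 1.224, f(3.7) ≈ 1.308.
Sum = Δs · [f(2.5) + f(2.8) + f(3.1) + f(3.4) + f(3.7)].
Sum ≈ 1.683.

1.683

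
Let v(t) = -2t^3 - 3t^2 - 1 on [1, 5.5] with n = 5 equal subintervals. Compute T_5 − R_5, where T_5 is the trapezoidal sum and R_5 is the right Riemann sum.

188.325

T_5 = -640.575.
R_5 = -828.9.
T_5 − R_5 = 188.325.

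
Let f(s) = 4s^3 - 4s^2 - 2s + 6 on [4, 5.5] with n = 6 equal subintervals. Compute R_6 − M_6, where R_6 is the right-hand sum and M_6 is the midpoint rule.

44.9296875

R_6 = 561.828125.
M_6 = 516.8984375.
R_6 − M_6 = 44.9296875.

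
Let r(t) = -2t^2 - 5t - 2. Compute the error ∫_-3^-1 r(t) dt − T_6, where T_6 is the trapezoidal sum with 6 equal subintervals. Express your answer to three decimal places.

Exact integral: ∫_-3^-1 r(t) dt ≈ -1.33333.
T_6 ≈ -1.40741.
Error ≈ -1.33333 − (-1.40741) ≈ 0.074.

0.074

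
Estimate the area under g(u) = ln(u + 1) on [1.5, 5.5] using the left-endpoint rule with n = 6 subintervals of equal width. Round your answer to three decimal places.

5.548

Δu = (5.5 − 1.5)/6 = 2/3.
Left endpoints: 1.5, 13/6, 17/6, 3.5, 25/6, 29/6.
g(1.5) ≈ 0.916, g(13/6) ≈ 1.153, g(17/6) ≈ 1.344, g(3.5) ≈ 1.504, g(25/6) ≈ 1.642, g(29/6) ≈ 1.764.
Sum = Δu · [g(1.5) + g(13/6) + g(17/6) + ...].
Sum ≈ 5.548.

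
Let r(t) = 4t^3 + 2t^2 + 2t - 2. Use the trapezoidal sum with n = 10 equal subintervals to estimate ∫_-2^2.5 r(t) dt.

32.821875

Δt = (2.5 − (-2))/10 = 0.45.
r(-2) = -30, r(-1.55) = -15.1905, r(-1.1) = -7.104, r(-0.65) = -3.5535, r(-0.2) = -2.352, r(0.25) = -1.3125, r(0.7) = 1.752, r(1.15) = 9.0285, r(1.6) = 22.704, r(2.05) = 44.9655, r(2.5) = 78.
T_10 = (Δt/2)·[r(t_0) + 2r(t_1) + ... + 2r(t_{9}) + r(t_10)].
Sum = 32.821875.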